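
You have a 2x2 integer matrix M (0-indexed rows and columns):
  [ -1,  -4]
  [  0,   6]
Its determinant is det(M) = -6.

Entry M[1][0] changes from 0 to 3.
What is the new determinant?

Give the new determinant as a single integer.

det is linear in row 1: changing M[1][0] by delta changes det by delta * cofactor(1,0).
Cofactor C_10 = (-1)^(1+0) * minor(1,0) = 4
Entry delta = 3 - 0 = 3
Det delta = 3 * 4 = 12
New det = -6 + 12 = 6

Answer: 6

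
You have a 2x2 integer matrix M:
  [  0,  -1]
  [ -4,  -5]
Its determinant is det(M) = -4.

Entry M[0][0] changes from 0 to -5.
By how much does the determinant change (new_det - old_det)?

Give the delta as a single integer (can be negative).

Answer: 25

Derivation:
Cofactor C_00 = -5
Entry delta = -5 - 0 = -5
Det delta = entry_delta * cofactor = -5 * -5 = 25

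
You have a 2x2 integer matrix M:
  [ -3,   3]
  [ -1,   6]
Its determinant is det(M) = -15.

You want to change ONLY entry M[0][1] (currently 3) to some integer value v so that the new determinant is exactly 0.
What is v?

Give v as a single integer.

det is linear in entry M[0][1]: det = old_det + (v - 3) * C_01
Cofactor C_01 = 1
Want det = 0: -15 + (v - 3) * 1 = 0
  (v - 3) = 15 / 1 = 15
  v = 3 + (15) = 18

Answer: 18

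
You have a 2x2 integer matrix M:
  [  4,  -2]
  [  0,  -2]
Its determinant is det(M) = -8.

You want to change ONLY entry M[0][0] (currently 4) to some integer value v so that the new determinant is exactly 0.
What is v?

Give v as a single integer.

det is linear in entry M[0][0]: det = old_det + (v - 4) * C_00
Cofactor C_00 = -2
Want det = 0: -8 + (v - 4) * -2 = 0
  (v - 4) = 8 / -2 = -4
  v = 4 + (-4) = 0

Answer: 0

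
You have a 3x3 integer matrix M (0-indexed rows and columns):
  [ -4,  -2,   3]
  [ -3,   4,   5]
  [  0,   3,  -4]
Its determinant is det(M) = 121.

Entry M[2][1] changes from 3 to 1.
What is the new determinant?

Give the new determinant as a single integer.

Answer: 99

Derivation:
det is linear in row 2: changing M[2][1] by delta changes det by delta * cofactor(2,1).
Cofactor C_21 = (-1)^(2+1) * minor(2,1) = 11
Entry delta = 1 - 3 = -2
Det delta = -2 * 11 = -22
New det = 121 + -22 = 99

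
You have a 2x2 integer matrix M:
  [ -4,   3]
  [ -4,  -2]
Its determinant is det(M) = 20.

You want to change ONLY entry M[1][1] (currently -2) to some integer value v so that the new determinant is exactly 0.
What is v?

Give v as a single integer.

det is linear in entry M[1][1]: det = old_det + (v - -2) * C_11
Cofactor C_11 = -4
Want det = 0: 20 + (v - -2) * -4 = 0
  (v - -2) = -20 / -4 = 5
  v = -2 + (5) = 3

Answer: 3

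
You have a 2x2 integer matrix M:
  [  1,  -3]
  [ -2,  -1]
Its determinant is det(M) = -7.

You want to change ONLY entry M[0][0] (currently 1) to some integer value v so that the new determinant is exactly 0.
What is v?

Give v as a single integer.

Answer: -6

Derivation:
det is linear in entry M[0][0]: det = old_det + (v - 1) * C_00
Cofactor C_00 = -1
Want det = 0: -7 + (v - 1) * -1 = 0
  (v - 1) = 7 / -1 = -7
  v = 1 + (-7) = -6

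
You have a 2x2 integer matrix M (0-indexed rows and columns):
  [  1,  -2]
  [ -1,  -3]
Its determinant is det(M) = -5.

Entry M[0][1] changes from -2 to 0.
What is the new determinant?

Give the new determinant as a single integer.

Answer: -3

Derivation:
det is linear in row 0: changing M[0][1] by delta changes det by delta * cofactor(0,1).
Cofactor C_01 = (-1)^(0+1) * minor(0,1) = 1
Entry delta = 0 - -2 = 2
Det delta = 2 * 1 = 2
New det = -5 + 2 = -3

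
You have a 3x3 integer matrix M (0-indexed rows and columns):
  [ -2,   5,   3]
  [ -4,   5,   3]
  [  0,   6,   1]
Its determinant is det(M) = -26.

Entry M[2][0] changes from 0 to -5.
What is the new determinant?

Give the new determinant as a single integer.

Answer: -26

Derivation:
det is linear in row 2: changing M[2][0] by delta changes det by delta * cofactor(2,0).
Cofactor C_20 = (-1)^(2+0) * minor(2,0) = 0
Entry delta = -5 - 0 = -5
Det delta = -5 * 0 = 0
New det = -26 + 0 = -26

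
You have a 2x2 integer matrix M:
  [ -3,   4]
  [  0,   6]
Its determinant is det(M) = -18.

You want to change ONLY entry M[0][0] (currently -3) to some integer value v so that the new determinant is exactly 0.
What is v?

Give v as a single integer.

det is linear in entry M[0][0]: det = old_det + (v - -3) * C_00
Cofactor C_00 = 6
Want det = 0: -18 + (v - -3) * 6 = 0
  (v - -3) = 18 / 6 = 3
  v = -3 + (3) = 0

Answer: 0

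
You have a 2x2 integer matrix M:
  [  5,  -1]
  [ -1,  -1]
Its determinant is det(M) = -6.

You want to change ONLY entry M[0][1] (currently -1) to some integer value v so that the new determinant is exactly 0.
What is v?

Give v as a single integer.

Answer: 5

Derivation:
det is linear in entry M[0][1]: det = old_det + (v - -1) * C_01
Cofactor C_01 = 1
Want det = 0: -6 + (v - -1) * 1 = 0
  (v - -1) = 6 / 1 = 6
  v = -1 + (6) = 5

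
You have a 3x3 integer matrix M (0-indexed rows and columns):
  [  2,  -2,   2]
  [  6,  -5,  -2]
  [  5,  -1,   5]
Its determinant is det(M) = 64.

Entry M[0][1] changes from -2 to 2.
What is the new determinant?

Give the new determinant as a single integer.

Answer: -96

Derivation:
det is linear in row 0: changing M[0][1] by delta changes det by delta * cofactor(0,1).
Cofactor C_01 = (-1)^(0+1) * minor(0,1) = -40
Entry delta = 2 - -2 = 4
Det delta = 4 * -40 = -160
New det = 64 + -160 = -96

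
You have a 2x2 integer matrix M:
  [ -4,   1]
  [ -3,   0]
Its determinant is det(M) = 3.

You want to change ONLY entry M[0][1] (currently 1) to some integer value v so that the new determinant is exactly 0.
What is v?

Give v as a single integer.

Answer: 0

Derivation:
det is linear in entry M[0][1]: det = old_det + (v - 1) * C_01
Cofactor C_01 = 3
Want det = 0: 3 + (v - 1) * 3 = 0
  (v - 1) = -3 / 3 = -1
  v = 1 + (-1) = 0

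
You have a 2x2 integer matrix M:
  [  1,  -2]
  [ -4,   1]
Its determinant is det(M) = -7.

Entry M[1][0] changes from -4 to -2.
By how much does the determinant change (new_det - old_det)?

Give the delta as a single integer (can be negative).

Answer: 4

Derivation:
Cofactor C_10 = 2
Entry delta = -2 - -4 = 2
Det delta = entry_delta * cofactor = 2 * 2 = 4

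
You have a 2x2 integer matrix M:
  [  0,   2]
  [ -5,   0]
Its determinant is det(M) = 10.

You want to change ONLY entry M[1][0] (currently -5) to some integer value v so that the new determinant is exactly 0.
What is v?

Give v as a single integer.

det is linear in entry M[1][0]: det = old_det + (v - -5) * C_10
Cofactor C_10 = -2
Want det = 0: 10 + (v - -5) * -2 = 0
  (v - -5) = -10 / -2 = 5
  v = -5 + (5) = 0

Answer: 0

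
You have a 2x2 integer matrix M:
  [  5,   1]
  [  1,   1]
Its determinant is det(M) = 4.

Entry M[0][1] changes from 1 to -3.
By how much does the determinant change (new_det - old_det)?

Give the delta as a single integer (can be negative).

Cofactor C_01 = -1
Entry delta = -3 - 1 = -4
Det delta = entry_delta * cofactor = -4 * -1 = 4

Answer: 4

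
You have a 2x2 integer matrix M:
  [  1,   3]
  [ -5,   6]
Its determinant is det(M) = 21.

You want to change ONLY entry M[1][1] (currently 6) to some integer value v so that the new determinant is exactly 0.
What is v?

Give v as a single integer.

Answer: -15

Derivation:
det is linear in entry M[1][1]: det = old_det + (v - 6) * C_11
Cofactor C_11 = 1
Want det = 0: 21 + (v - 6) * 1 = 0
  (v - 6) = -21 / 1 = -21
  v = 6 + (-21) = -15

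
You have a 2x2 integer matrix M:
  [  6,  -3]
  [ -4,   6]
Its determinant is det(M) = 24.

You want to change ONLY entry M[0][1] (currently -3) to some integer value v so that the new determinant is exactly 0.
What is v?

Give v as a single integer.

det is linear in entry M[0][1]: det = old_det + (v - -3) * C_01
Cofactor C_01 = 4
Want det = 0: 24 + (v - -3) * 4 = 0
  (v - -3) = -24 / 4 = -6
  v = -3 + (-6) = -9

Answer: -9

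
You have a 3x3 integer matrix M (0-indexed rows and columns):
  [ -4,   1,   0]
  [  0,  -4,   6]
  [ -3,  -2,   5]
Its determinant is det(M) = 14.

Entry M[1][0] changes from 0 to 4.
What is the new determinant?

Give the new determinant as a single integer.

Answer: -6

Derivation:
det is linear in row 1: changing M[1][0] by delta changes det by delta * cofactor(1,0).
Cofactor C_10 = (-1)^(1+0) * minor(1,0) = -5
Entry delta = 4 - 0 = 4
Det delta = 4 * -5 = -20
New det = 14 + -20 = -6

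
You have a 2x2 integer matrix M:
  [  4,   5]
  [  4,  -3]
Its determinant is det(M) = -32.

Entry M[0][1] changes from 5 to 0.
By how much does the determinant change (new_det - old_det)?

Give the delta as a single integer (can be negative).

Answer: 20

Derivation:
Cofactor C_01 = -4
Entry delta = 0 - 5 = -5
Det delta = entry_delta * cofactor = -5 * -4 = 20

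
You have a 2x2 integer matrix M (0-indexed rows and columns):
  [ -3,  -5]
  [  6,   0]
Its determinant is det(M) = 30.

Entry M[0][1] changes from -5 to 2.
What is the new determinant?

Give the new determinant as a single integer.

Answer: -12

Derivation:
det is linear in row 0: changing M[0][1] by delta changes det by delta * cofactor(0,1).
Cofactor C_01 = (-1)^(0+1) * minor(0,1) = -6
Entry delta = 2 - -5 = 7
Det delta = 7 * -6 = -42
New det = 30 + -42 = -12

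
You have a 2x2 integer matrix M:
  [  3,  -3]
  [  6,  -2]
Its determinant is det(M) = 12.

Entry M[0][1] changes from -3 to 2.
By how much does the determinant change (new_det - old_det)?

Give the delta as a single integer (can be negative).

Cofactor C_01 = -6
Entry delta = 2 - -3 = 5
Det delta = entry_delta * cofactor = 5 * -6 = -30

Answer: -30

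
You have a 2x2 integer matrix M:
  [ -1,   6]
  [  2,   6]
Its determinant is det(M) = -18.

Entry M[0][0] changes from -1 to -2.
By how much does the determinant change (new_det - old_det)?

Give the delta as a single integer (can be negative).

Answer: -6

Derivation:
Cofactor C_00 = 6
Entry delta = -2 - -1 = -1
Det delta = entry_delta * cofactor = -1 * 6 = -6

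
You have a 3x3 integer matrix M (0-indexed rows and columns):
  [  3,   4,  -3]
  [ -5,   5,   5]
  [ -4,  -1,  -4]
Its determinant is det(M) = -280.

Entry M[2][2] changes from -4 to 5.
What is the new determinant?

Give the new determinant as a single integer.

det is linear in row 2: changing M[2][2] by delta changes det by delta * cofactor(2,2).
Cofactor C_22 = (-1)^(2+2) * minor(2,2) = 35
Entry delta = 5 - -4 = 9
Det delta = 9 * 35 = 315
New det = -280 + 315 = 35

Answer: 35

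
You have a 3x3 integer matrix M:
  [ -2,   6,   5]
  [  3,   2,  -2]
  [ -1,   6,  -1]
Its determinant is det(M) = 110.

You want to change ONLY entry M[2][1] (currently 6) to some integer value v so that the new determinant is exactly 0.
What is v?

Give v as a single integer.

Answer: -4

Derivation:
det is linear in entry M[2][1]: det = old_det + (v - 6) * C_21
Cofactor C_21 = 11
Want det = 0: 110 + (v - 6) * 11 = 0
  (v - 6) = -110 / 11 = -10
  v = 6 + (-10) = -4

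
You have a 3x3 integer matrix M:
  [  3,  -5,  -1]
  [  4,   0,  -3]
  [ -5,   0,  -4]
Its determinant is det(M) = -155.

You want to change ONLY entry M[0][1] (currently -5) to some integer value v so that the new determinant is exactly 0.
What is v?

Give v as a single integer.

det is linear in entry M[0][1]: det = old_det + (v - -5) * C_01
Cofactor C_01 = 31
Want det = 0: -155 + (v - -5) * 31 = 0
  (v - -5) = 155 / 31 = 5
  v = -5 + (5) = 0

Answer: 0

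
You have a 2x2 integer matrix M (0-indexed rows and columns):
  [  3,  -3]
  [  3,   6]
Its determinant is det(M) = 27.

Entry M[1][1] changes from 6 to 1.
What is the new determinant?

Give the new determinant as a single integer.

Answer: 12

Derivation:
det is linear in row 1: changing M[1][1] by delta changes det by delta * cofactor(1,1).
Cofactor C_11 = (-1)^(1+1) * minor(1,1) = 3
Entry delta = 1 - 6 = -5
Det delta = -5 * 3 = -15
New det = 27 + -15 = 12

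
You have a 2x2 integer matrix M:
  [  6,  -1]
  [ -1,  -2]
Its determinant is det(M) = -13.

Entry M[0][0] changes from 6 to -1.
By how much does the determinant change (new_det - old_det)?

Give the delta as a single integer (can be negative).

Answer: 14

Derivation:
Cofactor C_00 = -2
Entry delta = -1 - 6 = -7
Det delta = entry_delta * cofactor = -7 * -2 = 14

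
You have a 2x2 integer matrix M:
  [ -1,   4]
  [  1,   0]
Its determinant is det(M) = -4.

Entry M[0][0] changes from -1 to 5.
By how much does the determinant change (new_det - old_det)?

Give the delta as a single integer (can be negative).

Cofactor C_00 = 0
Entry delta = 5 - -1 = 6
Det delta = entry_delta * cofactor = 6 * 0 = 0

Answer: 0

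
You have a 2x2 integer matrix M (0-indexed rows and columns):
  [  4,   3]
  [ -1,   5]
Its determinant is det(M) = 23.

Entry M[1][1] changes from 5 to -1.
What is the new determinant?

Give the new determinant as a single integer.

Answer: -1

Derivation:
det is linear in row 1: changing M[1][1] by delta changes det by delta * cofactor(1,1).
Cofactor C_11 = (-1)^(1+1) * minor(1,1) = 4
Entry delta = -1 - 5 = -6
Det delta = -6 * 4 = -24
New det = 23 + -24 = -1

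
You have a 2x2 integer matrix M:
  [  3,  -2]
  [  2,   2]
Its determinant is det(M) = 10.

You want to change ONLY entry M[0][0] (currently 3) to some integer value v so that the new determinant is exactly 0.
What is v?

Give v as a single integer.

Answer: -2

Derivation:
det is linear in entry M[0][0]: det = old_det + (v - 3) * C_00
Cofactor C_00 = 2
Want det = 0: 10 + (v - 3) * 2 = 0
  (v - 3) = -10 / 2 = -5
  v = 3 + (-5) = -2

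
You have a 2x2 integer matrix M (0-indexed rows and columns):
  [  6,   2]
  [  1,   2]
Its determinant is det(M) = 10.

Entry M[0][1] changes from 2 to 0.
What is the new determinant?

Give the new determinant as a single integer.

det is linear in row 0: changing M[0][1] by delta changes det by delta * cofactor(0,1).
Cofactor C_01 = (-1)^(0+1) * minor(0,1) = -1
Entry delta = 0 - 2 = -2
Det delta = -2 * -1 = 2
New det = 10 + 2 = 12

Answer: 12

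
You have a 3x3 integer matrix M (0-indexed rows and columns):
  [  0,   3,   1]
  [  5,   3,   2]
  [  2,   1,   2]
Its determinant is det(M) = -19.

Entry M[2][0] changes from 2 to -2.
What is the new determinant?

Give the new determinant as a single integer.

det is linear in row 2: changing M[2][0] by delta changes det by delta * cofactor(2,0).
Cofactor C_20 = (-1)^(2+0) * minor(2,0) = 3
Entry delta = -2 - 2 = -4
Det delta = -4 * 3 = -12
New det = -19 + -12 = -31

Answer: -31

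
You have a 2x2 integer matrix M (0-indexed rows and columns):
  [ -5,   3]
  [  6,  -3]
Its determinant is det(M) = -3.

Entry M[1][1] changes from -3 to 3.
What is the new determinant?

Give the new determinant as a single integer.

Answer: -33

Derivation:
det is linear in row 1: changing M[1][1] by delta changes det by delta * cofactor(1,1).
Cofactor C_11 = (-1)^(1+1) * minor(1,1) = -5
Entry delta = 3 - -3 = 6
Det delta = 6 * -5 = -30
New det = -3 + -30 = -33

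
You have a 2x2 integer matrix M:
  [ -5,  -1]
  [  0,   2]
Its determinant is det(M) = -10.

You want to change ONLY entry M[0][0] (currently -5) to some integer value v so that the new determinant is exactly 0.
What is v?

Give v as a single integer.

det is linear in entry M[0][0]: det = old_det + (v - -5) * C_00
Cofactor C_00 = 2
Want det = 0: -10 + (v - -5) * 2 = 0
  (v - -5) = 10 / 2 = 5
  v = -5 + (5) = 0

Answer: 0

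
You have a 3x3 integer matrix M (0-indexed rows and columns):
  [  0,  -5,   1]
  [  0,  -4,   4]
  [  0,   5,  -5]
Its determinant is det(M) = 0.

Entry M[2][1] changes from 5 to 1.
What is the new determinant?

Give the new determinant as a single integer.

det is linear in row 2: changing M[2][1] by delta changes det by delta * cofactor(2,1).
Cofactor C_21 = (-1)^(2+1) * minor(2,1) = 0
Entry delta = 1 - 5 = -4
Det delta = -4 * 0 = 0
New det = 0 + 0 = 0

Answer: 0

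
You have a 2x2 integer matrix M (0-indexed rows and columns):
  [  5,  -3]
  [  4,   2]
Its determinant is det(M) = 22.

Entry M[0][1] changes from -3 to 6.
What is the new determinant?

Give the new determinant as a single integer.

det is linear in row 0: changing M[0][1] by delta changes det by delta * cofactor(0,1).
Cofactor C_01 = (-1)^(0+1) * minor(0,1) = -4
Entry delta = 6 - -3 = 9
Det delta = 9 * -4 = -36
New det = 22 + -36 = -14

Answer: -14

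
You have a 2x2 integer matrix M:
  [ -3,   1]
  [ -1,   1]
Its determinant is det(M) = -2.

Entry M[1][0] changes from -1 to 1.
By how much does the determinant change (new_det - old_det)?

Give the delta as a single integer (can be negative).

Cofactor C_10 = -1
Entry delta = 1 - -1 = 2
Det delta = entry_delta * cofactor = 2 * -1 = -2

Answer: -2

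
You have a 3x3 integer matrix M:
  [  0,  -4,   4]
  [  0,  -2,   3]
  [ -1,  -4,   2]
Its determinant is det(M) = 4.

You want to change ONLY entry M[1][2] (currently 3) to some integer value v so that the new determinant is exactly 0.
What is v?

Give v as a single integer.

Answer: 2

Derivation:
det is linear in entry M[1][2]: det = old_det + (v - 3) * C_12
Cofactor C_12 = 4
Want det = 0: 4 + (v - 3) * 4 = 0
  (v - 3) = -4 / 4 = -1
  v = 3 + (-1) = 2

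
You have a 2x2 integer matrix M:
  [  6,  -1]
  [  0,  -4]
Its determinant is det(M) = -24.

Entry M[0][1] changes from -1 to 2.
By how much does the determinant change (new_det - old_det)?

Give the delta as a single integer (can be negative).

Answer: 0

Derivation:
Cofactor C_01 = 0
Entry delta = 2 - -1 = 3
Det delta = entry_delta * cofactor = 3 * 0 = 0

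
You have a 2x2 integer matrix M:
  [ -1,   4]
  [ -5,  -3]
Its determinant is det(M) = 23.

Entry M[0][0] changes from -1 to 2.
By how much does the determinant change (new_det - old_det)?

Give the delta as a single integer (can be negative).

Answer: -9

Derivation:
Cofactor C_00 = -3
Entry delta = 2 - -1 = 3
Det delta = entry_delta * cofactor = 3 * -3 = -9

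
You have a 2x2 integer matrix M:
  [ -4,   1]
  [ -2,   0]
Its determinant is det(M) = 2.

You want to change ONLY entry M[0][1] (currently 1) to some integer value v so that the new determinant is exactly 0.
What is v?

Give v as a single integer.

det is linear in entry M[0][1]: det = old_det + (v - 1) * C_01
Cofactor C_01 = 2
Want det = 0: 2 + (v - 1) * 2 = 0
  (v - 1) = -2 / 2 = -1
  v = 1 + (-1) = 0

Answer: 0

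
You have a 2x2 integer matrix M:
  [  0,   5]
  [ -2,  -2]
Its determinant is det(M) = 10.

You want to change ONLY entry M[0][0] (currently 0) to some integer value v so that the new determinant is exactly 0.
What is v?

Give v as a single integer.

Answer: 5

Derivation:
det is linear in entry M[0][0]: det = old_det + (v - 0) * C_00
Cofactor C_00 = -2
Want det = 0: 10 + (v - 0) * -2 = 0
  (v - 0) = -10 / -2 = 5
  v = 0 + (5) = 5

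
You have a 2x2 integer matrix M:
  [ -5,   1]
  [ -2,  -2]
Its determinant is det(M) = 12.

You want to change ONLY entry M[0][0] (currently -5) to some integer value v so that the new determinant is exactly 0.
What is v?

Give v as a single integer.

Answer: 1

Derivation:
det is linear in entry M[0][0]: det = old_det + (v - -5) * C_00
Cofactor C_00 = -2
Want det = 0: 12 + (v - -5) * -2 = 0
  (v - -5) = -12 / -2 = 6
  v = -5 + (6) = 1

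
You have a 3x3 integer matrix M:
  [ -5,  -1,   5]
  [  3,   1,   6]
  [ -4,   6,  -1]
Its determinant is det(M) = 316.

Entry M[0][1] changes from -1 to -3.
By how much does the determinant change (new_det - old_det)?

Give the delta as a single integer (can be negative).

Answer: 42

Derivation:
Cofactor C_01 = -21
Entry delta = -3 - -1 = -2
Det delta = entry_delta * cofactor = -2 * -21 = 42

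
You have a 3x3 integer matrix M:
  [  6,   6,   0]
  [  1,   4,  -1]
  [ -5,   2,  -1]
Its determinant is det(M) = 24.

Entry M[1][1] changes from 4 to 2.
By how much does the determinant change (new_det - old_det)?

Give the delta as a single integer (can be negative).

Answer: 12

Derivation:
Cofactor C_11 = -6
Entry delta = 2 - 4 = -2
Det delta = entry_delta * cofactor = -2 * -6 = 12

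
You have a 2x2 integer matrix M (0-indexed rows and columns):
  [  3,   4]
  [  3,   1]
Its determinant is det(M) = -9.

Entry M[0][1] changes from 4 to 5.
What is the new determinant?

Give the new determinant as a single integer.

det is linear in row 0: changing M[0][1] by delta changes det by delta * cofactor(0,1).
Cofactor C_01 = (-1)^(0+1) * minor(0,1) = -3
Entry delta = 5 - 4 = 1
Det delta = 1 * -3 = -3
New det = -9 + -3 = -12

Answer: -12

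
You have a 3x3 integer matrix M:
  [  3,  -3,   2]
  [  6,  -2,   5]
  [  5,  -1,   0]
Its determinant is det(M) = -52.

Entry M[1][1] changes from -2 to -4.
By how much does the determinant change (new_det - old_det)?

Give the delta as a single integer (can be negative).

Cofactor C_11 = -10
Entry delta = -4 - -2 = -2
Det delta = entry_delta * cofactor = -2 * -10 = 20

Answer: 20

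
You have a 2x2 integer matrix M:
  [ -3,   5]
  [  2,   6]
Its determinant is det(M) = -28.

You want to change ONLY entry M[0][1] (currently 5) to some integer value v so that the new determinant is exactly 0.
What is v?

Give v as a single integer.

det is linear in entry M[0][1]: det = old_det + (v - 5) * C_01
Cofactor C_01 = -2
Want det = 0: -28 + (v - 5) * -2 = 0
  (v - 5) = 28 / -2 = -14
  v = 5 + (-14) = -9

Answer: -9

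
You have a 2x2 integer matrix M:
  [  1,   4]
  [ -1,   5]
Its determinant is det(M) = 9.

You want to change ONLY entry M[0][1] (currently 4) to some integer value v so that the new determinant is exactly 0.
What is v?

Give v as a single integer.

Answer: -5

Derivation:
det is linear in entry M[0][1]: det = old_det + (v - 4) * C_01
Cofactor C_01 = 1
Want det = 0: 9 + (v - 4) * 1 = 0
  (v - 4) = -9 / 1 = -9
  v = 4 + (-9) = -5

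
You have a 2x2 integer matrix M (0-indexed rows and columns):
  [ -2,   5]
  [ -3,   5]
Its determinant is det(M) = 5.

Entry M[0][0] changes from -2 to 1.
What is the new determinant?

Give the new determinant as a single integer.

Answer: 20

Derivation:
det is linear in row 0: changing M[0][0] by delta changes det by delta * cofactor(0,0).
Cofactor C_00 = (-1)^(0+0) * minor(0,0) = 5
Entry delta = 1 - -2 = 3
Det delta = 3 * 5 = 15
New det = 5 + 15 = 20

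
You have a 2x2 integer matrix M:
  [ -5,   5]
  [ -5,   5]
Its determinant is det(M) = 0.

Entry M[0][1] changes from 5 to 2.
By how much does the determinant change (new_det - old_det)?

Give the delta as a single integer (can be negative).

Answer: -15

Derivation:
Cofactor C_01 = 5
Entry delta = 2 - 5 = -3
Det delta = entry_delta * cofactor = -3 * 5 = -15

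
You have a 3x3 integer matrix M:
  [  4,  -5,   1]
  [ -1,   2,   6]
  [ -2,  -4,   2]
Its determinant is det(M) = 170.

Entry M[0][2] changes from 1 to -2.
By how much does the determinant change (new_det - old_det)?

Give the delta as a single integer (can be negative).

Cofactor C_02 = 8
Entry delta = -2 - 1 = -3
Det delta = entry_delta * cofactor = -3 * 8 = -24

Answer: -24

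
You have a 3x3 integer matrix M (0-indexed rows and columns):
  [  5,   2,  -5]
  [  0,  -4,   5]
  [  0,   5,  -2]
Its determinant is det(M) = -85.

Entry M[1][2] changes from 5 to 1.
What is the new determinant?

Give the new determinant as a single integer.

det is linear in row 1: changing M[1][2] by delta changes det by delta * cofactor(1,2).
Cofactor C_12 = (-1)^(1+2) * minor(1,2) = -25
Entry delta = 1 - 5 = -4
Det delta = -4 * -25 = 100
New det = -85 + 100 = 15

Answer: 15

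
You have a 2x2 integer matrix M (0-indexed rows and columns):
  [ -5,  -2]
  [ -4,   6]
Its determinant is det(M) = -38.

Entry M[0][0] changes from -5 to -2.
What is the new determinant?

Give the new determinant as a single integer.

Answer: -20

Derivation:
det is linear in row 0: changing M[0][0] by delta changes det by delta * cofactor(0,0).
Cofactor C_00 = (-1)^(0+0) * minor(0,0) = 6
Entry delta = -2 - -5 = 3
Det delta = 3 * 6 = 18
New det = -38 + 18 = -20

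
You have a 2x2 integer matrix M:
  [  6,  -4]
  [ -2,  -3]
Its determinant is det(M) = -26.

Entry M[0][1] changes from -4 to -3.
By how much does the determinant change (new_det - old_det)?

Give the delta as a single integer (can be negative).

Answer: 2

Derivation:
Cofactor C_01 = 2
Entry delta = -3 - -4 = 1
Det delta = entry_delta * cofactor = 1 * 2 = 2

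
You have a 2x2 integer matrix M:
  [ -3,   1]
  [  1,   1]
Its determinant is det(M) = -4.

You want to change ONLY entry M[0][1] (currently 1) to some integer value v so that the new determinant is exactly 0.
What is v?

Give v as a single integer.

det is linear in entry M[0][1]: det = old_det + (v - 1) * C_01
Cofactor C_01 = -1
Want det = 0: -4 + (v - 1) * -1 = 0
  (v - 1) = 4 / -1 = -4
  v = 1 + (-4) = -3

Answer: -3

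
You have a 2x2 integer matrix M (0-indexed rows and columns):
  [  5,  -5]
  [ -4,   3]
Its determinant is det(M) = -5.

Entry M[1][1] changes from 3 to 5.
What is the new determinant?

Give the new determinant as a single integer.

det is linear in row 1: changing M[1][1] by delta changes det by delta * cofactor(1,1).
Cofactor C_11 = (-1)^(1+1) * minor(1,1) = 5
Entry delta = 5 - 3 = 2
Det delta = 2 * 5 = 10
New det = -5 + 10 = 5

Answer: 5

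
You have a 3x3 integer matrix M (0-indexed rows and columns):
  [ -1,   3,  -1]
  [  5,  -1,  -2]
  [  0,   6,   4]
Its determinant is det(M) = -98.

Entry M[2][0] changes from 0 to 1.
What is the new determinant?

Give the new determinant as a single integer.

Answer: -105

Derivation:
det is linear in row 2: changing M[2][0] by delta changes det by delta * cofactor(2,0).
Cofactor C_20 = (-1)^(2+0) * minor(2,0) = -7
Entry delta = 1 - 0 = 1
Det delta = 1 * -7 = -7
New det = -98 + -7 = -105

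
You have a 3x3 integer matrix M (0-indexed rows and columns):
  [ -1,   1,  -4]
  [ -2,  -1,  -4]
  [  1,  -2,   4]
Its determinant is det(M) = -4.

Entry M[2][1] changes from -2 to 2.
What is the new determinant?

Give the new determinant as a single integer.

det is linear in row 2: changing M[2][1] by delta changes det by delta * cofactor(2,1).
Cofactor C_21 = (-1)^(2+1) * minor(2,1) = 4
Entry delta = 2 - -2 = 4
Det delta = 4 * 4 = 16
New det = -4 + 16 = 12

Answer: 12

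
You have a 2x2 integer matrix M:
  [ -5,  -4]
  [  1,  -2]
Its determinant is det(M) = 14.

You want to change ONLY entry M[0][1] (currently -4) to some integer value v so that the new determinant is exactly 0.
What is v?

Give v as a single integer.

det is linear in entry M[0][1]: det = old_det + (v - -4) * C_01
Cofactor C_01 = -1
Want det = 0: 14 + (v - -4) * -1 = 0
  (v - -4) = -14 / -1 = 14
  v = -4 + (14) = 10

Answer: 10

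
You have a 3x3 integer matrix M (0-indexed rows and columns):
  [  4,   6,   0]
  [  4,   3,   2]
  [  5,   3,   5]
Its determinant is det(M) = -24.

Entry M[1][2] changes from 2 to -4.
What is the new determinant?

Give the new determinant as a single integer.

Answer: -132

Derivation:
det is linear in row 1: changing M[1][2] by delta changes det by delta * cofactor(1,2).
Cofactor C_12 = (-1)^(1+2) * minor(1,2) = 18
Entry delta = -4 - 2 = -6
Det delta = -6 * 18 = -108
New det = -24 + -108 = -132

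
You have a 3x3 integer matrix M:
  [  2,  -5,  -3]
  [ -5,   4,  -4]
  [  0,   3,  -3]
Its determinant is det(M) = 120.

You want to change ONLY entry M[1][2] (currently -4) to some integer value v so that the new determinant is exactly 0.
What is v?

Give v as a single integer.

det is linear in entry M[1][2]: det = old_det + (v - -4) * C_12
Cofactor C_12 = -6
Want det = 0: 120 + (v - -4) * -6 = 0
  (v - -4) = -120 / -6 = 20
  v = -4 + (20) = 16

Answer: 16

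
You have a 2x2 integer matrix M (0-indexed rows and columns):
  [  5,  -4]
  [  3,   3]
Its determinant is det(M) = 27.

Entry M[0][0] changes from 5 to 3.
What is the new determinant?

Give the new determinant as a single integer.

det is linear in row 0: changing M[0][0] by delta changes det by delta * cofactor(0,0).
Cofactor C_00 = (-1)^(0+0) * minor(0,0) = 3
Entry delta = 3 - 5 = -2
Det delta = -2 * 3 = -6
New det = 27 + -6 = 21

Answer: 21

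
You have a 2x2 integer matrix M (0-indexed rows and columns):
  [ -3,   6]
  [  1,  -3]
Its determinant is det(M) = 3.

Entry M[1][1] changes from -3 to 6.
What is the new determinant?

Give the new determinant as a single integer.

det is linear in row 1: changing M[1][1] by delta changes det by delta * cofactor(1,1).
Cofactor C_11 = (-1)^(1+1) * minor(1,1) = -3
Entry delta = 6 - -3 = 9
Det delta = 9 * -3 = -27
New det = 3 + -27 = -24

Answer: -24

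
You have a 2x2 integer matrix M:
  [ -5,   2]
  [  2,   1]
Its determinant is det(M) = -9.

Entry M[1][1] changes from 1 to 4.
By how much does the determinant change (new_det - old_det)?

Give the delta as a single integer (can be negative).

Cofactor C_11 = -5
Entry delta = 4 - 1 = 3
Det delta = entry_delta * cofactor = 3 * -5 = -15

Answer: -15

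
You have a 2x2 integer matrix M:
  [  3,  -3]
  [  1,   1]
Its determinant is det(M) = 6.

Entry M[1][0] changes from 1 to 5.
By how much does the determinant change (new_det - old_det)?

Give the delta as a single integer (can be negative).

Cofactor C_10 = 3
Entry delta = 5 - 1 = 4
Det delta = entry_delta * cofactor = 4 * 3 = 12

Answer: 12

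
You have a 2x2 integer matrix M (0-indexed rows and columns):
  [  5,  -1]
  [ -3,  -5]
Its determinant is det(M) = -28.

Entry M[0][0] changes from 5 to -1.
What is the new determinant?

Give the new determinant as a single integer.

Answer: 2

Derivation:
det is linear in row 0: changing M[0][0] by delta changes det by delta * cofactor(0,0).
Cofactor C_00 = (-1)^(0+0) * minor(0,0) = -5
Entry delta = -1 - 5 = -6
Det delta = -6 * -5 = 30
New det = -28 + 30 = 2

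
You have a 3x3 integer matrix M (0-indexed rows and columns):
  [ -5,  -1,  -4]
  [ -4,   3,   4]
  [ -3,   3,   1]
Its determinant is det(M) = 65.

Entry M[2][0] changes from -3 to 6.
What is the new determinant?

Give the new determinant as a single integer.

Answer: 137

Derivation:
det is linear in row 2: changing M[2][0] by delta changes det by delta * cofactor(2,0).
Cofactor C_20 = (-1)^(2+0) * minor(2,0) = 8
Entry delta = 6 - -3 = 9
Det delta = 9 * 8 = 72
New det = 65 + 72 = 137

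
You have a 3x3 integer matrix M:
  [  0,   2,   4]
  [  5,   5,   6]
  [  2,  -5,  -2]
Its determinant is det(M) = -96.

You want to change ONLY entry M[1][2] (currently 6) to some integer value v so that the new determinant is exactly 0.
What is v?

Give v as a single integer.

det is linear in entry M[1][2]: det = old_det + (v - 6) * C_12
Cofactor C_12 = 4
Want det = 0: -96 + (v - 6) * 4 = 0
  (v - 6) = 96 / 4 = 24
  v = 6 + (24) = 30

Answer: 30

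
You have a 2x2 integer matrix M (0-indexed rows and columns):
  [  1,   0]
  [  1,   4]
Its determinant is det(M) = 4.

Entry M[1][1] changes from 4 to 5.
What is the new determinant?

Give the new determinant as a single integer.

det is linear in row 1: changing M[1][1] by delta changes det by delta * cofactor(1,1).
Cofactor C_11 = (-1)^(1+1) * minor(1,1) = 1
Entry delta = 5 - 4 = 1
Det delta = 1 * 1 = 1
New det = 4 + 1 = 5

Answer: 5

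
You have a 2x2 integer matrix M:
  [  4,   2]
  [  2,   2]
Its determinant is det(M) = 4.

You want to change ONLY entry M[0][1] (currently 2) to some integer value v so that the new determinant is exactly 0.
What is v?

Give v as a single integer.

Answer: 4

Derivation:
det is linear in entry M[0][1]: det = old_det + (v - 2) * C_01
Cofactor C_01 = -2
Want det = 0: 4 + (v - 2) * -2 = 0
  (v - 2) = -4 / -2 = 2
  v = 2 + (2) = 4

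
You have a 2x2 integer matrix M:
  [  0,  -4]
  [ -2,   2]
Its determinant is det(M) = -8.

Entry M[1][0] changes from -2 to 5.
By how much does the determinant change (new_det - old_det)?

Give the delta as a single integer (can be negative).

Cofactor C_10 = 4
Entry delta = 5 - -2 = 7
Det delta = entry_delta * cofactor = 7 * 4 = 28

Answer: 28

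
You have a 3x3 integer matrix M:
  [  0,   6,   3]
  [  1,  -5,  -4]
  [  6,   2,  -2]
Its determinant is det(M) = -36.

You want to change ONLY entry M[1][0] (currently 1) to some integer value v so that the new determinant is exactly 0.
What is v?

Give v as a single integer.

Answer: 3

Derivation:
det is linear in entry M[1][0]: det = old_det + (v - 1) * C_10
Cofactor C_10 = 18
Want det = 0: -36 + (v - 1) * 18 = 0
  (v - 1) = 36 / 18 = 2
  v = 1 + (2) = 3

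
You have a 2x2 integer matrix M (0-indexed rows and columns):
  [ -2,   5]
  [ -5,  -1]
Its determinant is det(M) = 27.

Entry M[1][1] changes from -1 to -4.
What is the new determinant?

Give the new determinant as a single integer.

det is linear in row 1: changing M[1][1] by delta changes det by delta * cofactor(1,1).
Cofactor C_11 = (-1)^(1+1) * minor(1,1) = -2
Entry delta = -4 - -1 = -3
Det delta = -3 * -2 = 6
New det = 27 + 6 = 33

Answer: 33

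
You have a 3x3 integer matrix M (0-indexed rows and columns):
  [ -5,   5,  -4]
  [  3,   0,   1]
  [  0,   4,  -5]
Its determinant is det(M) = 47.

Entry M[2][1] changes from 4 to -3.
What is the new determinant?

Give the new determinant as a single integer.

det is linear in row 2: changing M[2][1] by delta changes det by delta * cofactor(2,1).
Cofactor C_21 = (-1)^(2+1) * minor(2,1) = -7
Entry delta = -3 - 4 = -7
Det delta = -7 * -7 = 49
New det = 47 + 49 = 96

Answer: 96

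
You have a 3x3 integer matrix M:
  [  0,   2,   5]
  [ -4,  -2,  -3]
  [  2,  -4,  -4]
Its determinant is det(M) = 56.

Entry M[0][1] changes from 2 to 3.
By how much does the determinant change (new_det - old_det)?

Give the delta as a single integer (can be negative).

Answer: -22

Derivation:
Cofactor C_01 = -22
Entry delta = 3 - 2 = 1
Det delta = entry_delta * cofactor = 1 * -22 = -22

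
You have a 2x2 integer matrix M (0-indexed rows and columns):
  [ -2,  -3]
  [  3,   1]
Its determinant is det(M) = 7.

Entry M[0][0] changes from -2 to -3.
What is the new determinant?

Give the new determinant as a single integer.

Answer: 6

Derivation:
det is linear in row 0: changing M[0][0] by delta changes det by delta * cofactor(0,0).
Cofactor C_00 = (-1)^(0+0) * minor(0,0) = 1
Entry delta = -3 - -2 = -1
Det delta = -1 * 1 = -1
New det = 7 + -1 = 6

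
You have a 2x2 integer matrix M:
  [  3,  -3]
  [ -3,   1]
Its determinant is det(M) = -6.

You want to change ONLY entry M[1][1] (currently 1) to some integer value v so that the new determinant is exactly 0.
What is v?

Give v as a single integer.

det is linear in entry M[1][1]: det = old_det + (v - 1) * C_11
Cofactor C_11 = 3
Want det = 0: -6 + (v - 1) * 3 = 0
  (v - 1) = 6 / 3 = 2
  v = 1 + (2) = 3

Answer: 3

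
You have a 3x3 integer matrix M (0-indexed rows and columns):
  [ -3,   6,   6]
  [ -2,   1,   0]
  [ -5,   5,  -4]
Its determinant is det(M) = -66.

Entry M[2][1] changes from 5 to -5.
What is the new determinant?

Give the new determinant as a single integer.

Answer: 54

Derivation:
det is linear in row 2: changing M[2][1] by delta changes det by delta * cofactor(2,1).
Cofactor C_21 = (-1)^(2+1) * minor(2,1) = -12
Entry delta = -5 - 5 = -10
Det delta = -10 * -12 = 120
New det = -66 + 120 = 54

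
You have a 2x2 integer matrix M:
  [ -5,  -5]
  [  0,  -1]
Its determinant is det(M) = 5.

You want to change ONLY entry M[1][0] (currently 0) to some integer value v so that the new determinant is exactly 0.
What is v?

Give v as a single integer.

Answer: -1

Derivation:
det is linear in entry M[1][0]: det = old_det + (v - 0) * C_10
Cofactor C_10 = 5
Want det = 0: 5 + (v - 0) * 5 = 0
  (v - 0) = -5 / 5 = -1
  v = 0 + (-1) = -1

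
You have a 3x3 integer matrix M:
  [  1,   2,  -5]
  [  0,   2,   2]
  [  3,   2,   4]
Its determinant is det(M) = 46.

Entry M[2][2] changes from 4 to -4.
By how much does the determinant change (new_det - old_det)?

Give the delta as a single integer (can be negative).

Answer: -16

Derivation:
Cofactor C_22 = 2
Entry delta = -4 - 4 = -8
Det delta = entry_delta * cofactor = -8 * 2 = -16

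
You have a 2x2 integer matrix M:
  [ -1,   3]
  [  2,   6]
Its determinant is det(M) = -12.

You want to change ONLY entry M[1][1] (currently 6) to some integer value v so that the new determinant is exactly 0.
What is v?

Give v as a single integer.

Answer: -6

Derivation:
det is linear in entry M[1][1]: det = old_det + (v - 6) * C_11
Cofactor C_11 = -1
Want det = 0: -12 + (v - 6) * -1 = 0
  (v - 6) = 12 / -1 = -12
  v = 6 + (-12) = -6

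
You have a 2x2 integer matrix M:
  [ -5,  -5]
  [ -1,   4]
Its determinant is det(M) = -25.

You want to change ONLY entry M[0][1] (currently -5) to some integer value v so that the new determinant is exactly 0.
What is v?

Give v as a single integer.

Answer: 20

Derivation:
det is linear in entry M[0][1]: det = old_det + (v - -5) * C_01
Cofactor C_01 = 1
Want det = 0: -25 + (v - -5) * 1 = 0
  (v - -5) = 25 / 1 = 25
  v = -5 + (25) = 20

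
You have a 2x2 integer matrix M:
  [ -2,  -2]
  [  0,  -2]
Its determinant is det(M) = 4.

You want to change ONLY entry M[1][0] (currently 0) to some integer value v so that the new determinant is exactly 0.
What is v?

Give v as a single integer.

det is linear in entry M[1][0]: det = old_det + (v - 0) * C_10
Cofactor C_10 = 2
Want det = 0: 4 + (v - 0) * 2 = 0
  (v - 0) = -4 / 2 = -2
  v = 0 + (-2) = -2

Answer: -2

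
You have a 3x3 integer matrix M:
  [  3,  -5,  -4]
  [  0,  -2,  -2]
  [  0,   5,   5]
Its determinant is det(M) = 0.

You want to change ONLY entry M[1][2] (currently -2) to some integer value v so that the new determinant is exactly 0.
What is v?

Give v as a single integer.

Answer: -2

Derivation:
det is linear in entry M[1][2]: det = old_det + (v - -2) * C_12
Cofactor C_12 = -15
Want det = 0: 0 + (v - -2) * -15 = 0
  (v - -2) = 0 / -15 = 0
  v = -2 + (0) = -2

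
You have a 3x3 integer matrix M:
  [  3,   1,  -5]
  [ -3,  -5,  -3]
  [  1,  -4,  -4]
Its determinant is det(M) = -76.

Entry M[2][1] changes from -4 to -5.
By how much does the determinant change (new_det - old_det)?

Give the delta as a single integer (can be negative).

Answer: -24

Derivation:
Cofactor C_21 = 24
Entry delta = -5 - -4 = -1
Det delta = entry_delta * cofactor = -1 * 24 = -24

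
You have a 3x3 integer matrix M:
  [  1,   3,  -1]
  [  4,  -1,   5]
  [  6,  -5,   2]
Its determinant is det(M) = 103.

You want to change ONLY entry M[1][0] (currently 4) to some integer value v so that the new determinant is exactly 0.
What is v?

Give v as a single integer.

det is linear in entry M[1][0]: det = old_det + (v - 4) * C_10
Cofactor C_10 = -1
Want det = 0: 103 + (v - 4) * -1 = 0
  (v - 4) = -103 / -1 = 103
  v = 4 + (103) = 107

Answer: 107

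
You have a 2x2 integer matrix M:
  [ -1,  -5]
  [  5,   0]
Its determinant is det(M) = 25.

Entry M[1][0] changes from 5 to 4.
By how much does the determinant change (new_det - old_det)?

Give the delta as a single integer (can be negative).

Answer: -5

Derivation:
Cofactor C_10 = 5
Entry delta = 4 - 5 = -1
Det delta = entry_delta * cofactor = -1 * 5 = -5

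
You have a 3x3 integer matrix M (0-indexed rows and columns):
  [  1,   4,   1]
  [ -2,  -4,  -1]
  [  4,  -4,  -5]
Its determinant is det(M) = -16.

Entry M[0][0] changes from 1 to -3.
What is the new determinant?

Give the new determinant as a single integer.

det is linear in row 0: changing M[0][0] by delta changes det by delta * cofactor(0,0).
Cofactor C_00 = (-1)^(0+0) * minor(0,0) = 16
Entry delta = -3 - 1 = -4
Det delta = -4 * 16 = -64
New det = -16 + -64 = -80

Answer: -80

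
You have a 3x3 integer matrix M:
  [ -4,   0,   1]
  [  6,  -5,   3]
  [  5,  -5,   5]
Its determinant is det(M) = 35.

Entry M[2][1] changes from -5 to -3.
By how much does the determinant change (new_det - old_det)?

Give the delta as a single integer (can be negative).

Answer: 36

Derivation:
Cofactor C_21 = 18
Entry delta = -3 - -5 = 2
Det delta = entry_delta * cofactor = 2 * 18 = 36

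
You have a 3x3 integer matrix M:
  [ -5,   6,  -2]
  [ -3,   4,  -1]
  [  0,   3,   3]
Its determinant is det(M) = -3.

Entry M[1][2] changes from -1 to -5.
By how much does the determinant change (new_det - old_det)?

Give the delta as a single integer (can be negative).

Cofactor C_12 = 15
Entry delta = -5 - -1 = -4
Det delta = entry_delta * cofactor = -4 * 15 = -60

Answer: -60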